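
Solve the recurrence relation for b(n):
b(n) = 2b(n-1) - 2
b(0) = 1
First-order linear non-homogeneous.
Homogeneous solution: b_h(n) = A·(2)^n.
Try constant particular solution b_p = K: K = 2K - 2 ⇒ K = 2.
General: b(n) = A·(2)^n + 2.
Apply b(0) = 1: A + 2 = 1 ⇒ A = -1.
So b(n) = 2 - 2^{n}.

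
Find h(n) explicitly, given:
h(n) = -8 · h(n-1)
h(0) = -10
Pure geometric recurrence with ratio -8.
By induction h(n) = h(0) · (-8)^n = - 10 \left(-8\right)^{n}.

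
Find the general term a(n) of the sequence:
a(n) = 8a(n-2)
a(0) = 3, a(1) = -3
Characteristic equation: x² - 8 = 0.
Discriminant Δ = (0)² + 4·(8) = 32.
Roots r₁,₂ = (0 ± √32)/2, so r₁ = 2 \sqrt{2}, r₂ = - 2 \sqrt{2}.
General solution: a(n) = A·r₁^n + B·r₂^n.
From the initial conditions, A + B = 3 and r₁A + r₂B = -3.
Since r₁ - r₂ = √32: A = (-3 - (3)r₂)/√32 = \frac{3}{2} - \frac{3 \sqrt{2}}{8}, and B = 3 - A = \frac{3 \sqrt{2}}{8} + \frac{3}{2}.
So a(n) = \left(\frac{3}{2} - \frac{3 \sqrt{2}}{8}\right)\left(2 \sqrt{2}\right)^n + \left(\frac{3 \sqrt{2}}{8} + \frac{3}{2}\right)\left(- 2 \sqrt{2}\right)^n.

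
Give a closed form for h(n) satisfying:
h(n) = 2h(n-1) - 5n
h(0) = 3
First-order linear with linear forcing.
Homogeneous solution: h_h(n) = A·(2)^n.
Try particular h_p(n) = pn + q. Substituting:
  pn + q = 2(p(n-1) + q) - 5n.
Matching the n-coefficient: p = 2p - 5 ⇒ p = 5.
Matching constants: q = -2p + 2q ⇒ q = 10.
General: h(n) = A·(2)^n + 5 n + 10.
Apply h(0) = 3: A + 10 = 3 ⇒ A = -7.
So h(n) = - 7 \cdot 2^{n} + 5 n + 10.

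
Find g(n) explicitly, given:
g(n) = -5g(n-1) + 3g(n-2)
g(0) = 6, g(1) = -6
Characteristic equation: x² + 5x - 3 = 0.
Discriminant Δ = (-5)² + 4·(3) = 37.
Roots r₁,₂ = (-5 ± √37)/2, so r₁ = - \frac{5}{2} + \frac{\sqrt{37}}{2}, r₂ = - \frac{\sqrt{37}}{2} - \frac{5}{2}.
General solution: g(n) = A·r₁^n + B·r₂^n.
From the initial conditions, A + B = 6 and r₁A + r₂B = -6.
Since r₁ - r₂ = √37: A = (-6 - (6)r₂)/√37 = \frac{9 \sqrt{37}}{37} + 3, and B = 6 - A = 3 - \frac{9 \sqrt{37}}{37}.
So g(n) = \left(\frac{9 \sqrt{37}}{37} + 3\right)\left(- \frac{5}{2} + \frac{\sqrt{37}}{2}\right)^n + \left(3 - \frac{9 \sqrt{37}}{37}\right)\left(- \frac{\sqrt{37}}{2} - \frac{5}{2}\right)^n.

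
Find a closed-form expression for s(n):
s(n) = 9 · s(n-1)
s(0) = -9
Pure geometric recurrence with ratio 9.
By induction s(n) = s(0) · (9)^n = - 9 \cdot 9^{n}.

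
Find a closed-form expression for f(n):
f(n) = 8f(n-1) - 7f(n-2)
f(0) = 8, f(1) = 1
Characteristic equation: x² - 8x + 7 = 0, which factors as (x - (7))(x - (1)) = 0.
Roots r₁ = 7, r₂ = 1 (distinct).
General solution: f(n) = A·(7)^n + B·(1)^n.
From f(0) = 8: A + B = 8.
From f(1) = 1: 7A + B = 1.
Solving: A = - \frac{7}{6}, B = \frac{55}{6}.
So f(n) = \frac{55}{6} - \frac{7 \cdot 7^{n}}{6}.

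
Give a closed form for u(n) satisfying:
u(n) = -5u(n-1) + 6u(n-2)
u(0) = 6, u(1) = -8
Characteristic equation: x² + 5x - 6 = 0, which factors as (x - (-6))(x - (1)) = 0.
Roots r₁ = -6, r₂ = 1 (distinct).
General solution: u(n) = A·(-6)^n + B·(1)^n.
From u(0) = 6: A + B = 6.
From u(1) = -8: -6A + B = -8.
Solving: A = 2, B = 4.
So u(n) = 2 \left(-6\right)^{n} + 4.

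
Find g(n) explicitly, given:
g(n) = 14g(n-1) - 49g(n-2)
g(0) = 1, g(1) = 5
Characteristic equation: x² - 14x + 49 = 0, which is (x - (7))².
Repeated root r = 7.
General solution: g(n) = (A + Bn)·(7)^n.
From g(0) = 1: A = 1.
From g(1) = 5: (A + B)·(7) = 5 ⇒ B = - \frac{2}{7}.
So g(n) = \left(1 - \frac{2 n}{7}\right) \cdot (7)^n.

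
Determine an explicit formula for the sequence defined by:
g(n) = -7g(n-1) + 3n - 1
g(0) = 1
First-order linear with linear forcing.
Homogeneous solution: g_h(n) = A·(-7)^n.
Try particular g_p(n) = pn + q. Substituting:
  pn + q = -7(p(n-1) + q) + 3n - 1.
Matching the n-coefficient: p = -7p + 3 ⇒ p = \frac{3}{8}.
Matching constants: q = 7p - 7q - 1 ⇒ q = \frac{13}{64}.
General: g(n) = A·(-7)^n + \frac{3 n}{8} + \frac{13}{64}.
Apply g(0) = 1: A + \frac{13}{64} = 1 ⇒ A = \frac{51}{64}.
So g(n) = \frac{51 \left(-7\right)^{n}}{64} + \frac{3 n}{8} + \frac{13}{64}.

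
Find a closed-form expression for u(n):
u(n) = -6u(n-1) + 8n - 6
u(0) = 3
First-order linear with linear forcing.
Homogeneous solution: u_h(n) = A·(-6)^n.
Try particular u_p(n) = pn + q. Substituting:
  pn + q = -6(p(n-1) + q) + 8n - 6.
Matching the n-coefficient: p = -6p + 8 ⇒ p = \frac{8}{7}.
Matching constants: q = 6p - 6q - 6 ⇒ q = \frac{6}{49}.
General: u(n) = A·(-6)^n + \frac{8 n}{7} + \frac{6}{49}.
Apply u(0) = 3: A + \frac{6}{49} = 3 ⇒ A = \frac{141}{49}.
So u(n) = \frac{141 \left(-6\right)^{n}}{49} + \frac{8 n}{7} + \frac{6}{49}.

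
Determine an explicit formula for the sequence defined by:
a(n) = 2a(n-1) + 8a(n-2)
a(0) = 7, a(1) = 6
Characteristic equation: x² - 2x - 8 = 0, which factors as (x - (-2))(x - (4)) = 0.
Roots r₁ = -2, r₂ = 4 (distinct).
General solution: a(n) = A·(-2)^n + B·(4)^n.
From a(0) = 7: A + B = 7.
From a(1) = 6: -2A + 4B = 6.
Solving: A = \frac{11}{3}, B = \frac{10}{3}.
So a(n) = \frac{11 \left(-2\right)^{n}}{3} + \frac{10 \cdot 4^{n}}{3}.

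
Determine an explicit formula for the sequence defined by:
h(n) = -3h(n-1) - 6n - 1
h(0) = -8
First-order linear with linear forcing.
Homogeneous solution: h_h(n) = A·(-3)^n.
Try particular h_p(n) = pn + q. Substituting:
  pn + q = -3(p(n-1) + q) - 6n - 1.
Matching the n-coefficient: p = -3p - 6 ⇒ p = - \frac{3}{2}.
Matching constants: q = 3p - 3q - 1 ⇒ q = - \frac{11}{8}.
General: h(n) = A·(-3)^n - \frac{3 n}{2} - \frac{11}{8}.
Apply h(0) = -8: A - \frac{11}{8} = -8 ⇒ A = - \frac{53}{8}.
So h(n) = - \frac{53 \left(-3\right)^{n}}{8} - \frac{3 n}{2} - \frac{11}{8}.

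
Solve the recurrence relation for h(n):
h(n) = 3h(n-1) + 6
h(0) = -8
First-order linear non-homogeneous.
Homogeneous solution: h_h(n) = A·(3)^n.
Try constant particular solution h_p = K: K = 3K + 6 ⇒ K = -3.
General: h(n) = A·(3)^n - 3.
Apply h(0) = -8: A - 3 = -8 ⇒ A = -5.
So h(n) = - 5 \cdot 3^{n} - 3.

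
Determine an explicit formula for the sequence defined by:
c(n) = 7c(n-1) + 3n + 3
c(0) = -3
First-order linear with linear forcing.
Homogeneous solution: c_h(n) = A·(7)^n.
Try particular c_p(n) = pn + q. Substituting:
  pn + q = 7(p(n-1) + q) + 3n + 3.
Matching the n-coefficient: p = 7p + 3 ⇒ p = - \frac{1}{2}.
Matching constants: q = -7p + 7q + 3 ⇒ q = - \frac{13}{12}.
General: c(n) = A·(7)^n - \frac{n}{2} - \frac{13}{12}.
Apply c(0) = -3: A - \frac{13}{12} = -3 ⇒ A = - \frac{23}{12}.
So c(n) = - \frac{23 \cdot 7^{n}}{12} - \frac{n}{2} - \frac{13}{12}.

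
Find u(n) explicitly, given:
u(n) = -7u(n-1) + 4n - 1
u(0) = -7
First-order linear with linear forcing.
Homogeneous solution: u_h(n) = A·(-7)^n.
Try particular u_p(n) = pn + q. Substituting:
  pn + q = -7(p(n-1) + q) + 4n - 1.
Matching the n-coefficient: p = -7p + 4 ⇒ p = \frac{1}{2}.
Matching constants: q = 7p - 7q - 1 ⇒ q = \frac{5}{16}.
General: u(n) = A·(-7)^n + \frac{n}{2} + \frac{5}{16}.
Apply u(0) = -7: A + \frac{5}{16} = -7 ⇒ A = - \frac{117}{16}.
So u(n) = - \frac{117 \left(-7\right)^{n}}{16} + \frac{n}{2} + \frac{5}{16}.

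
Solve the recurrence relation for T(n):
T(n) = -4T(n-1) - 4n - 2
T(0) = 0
First-order linear with linear forcing.
Homogeneous solution: T_h(n) = A·(-4)^n.
Try particular T_p(n) = pn + q. Substituting:
  pn + q = -4(p(n-1) + q) - 4n - 2.
Matching the n-coefficient: p = -4p - 4 ⇒ p = - \frac{4}{5}.
Matching constants: q = 4p - 4q - 2 ⇒ q = - \frac{26}{25}.
General: T(n) = A·(-4)^n - \frac{4 n}{5} - \frac{26}{25}.
Apply T(0) = 0: A - \frac{26}{25} = 0 ⇒ A = \frac{26}{25}.
So T(n) = \frac{26 \left(-4\right)^{n}}{25} - \frac{4 n}{5} - \frac{26}{25}.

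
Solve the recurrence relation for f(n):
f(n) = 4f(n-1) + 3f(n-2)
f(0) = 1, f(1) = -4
Characteristic equation: x² - 4x - 3 = 0.
Discriminant Δ = (4)² + 4·(3) = 28.
Roots r₁,₂ = (4 ± √28)/2, so r₁ = 2 + \sqrt{7}, r₂ = 2 - \sqrt{7}.
General solution: f(n) = A·r₁^n + B·r₂^n.
From the initial conditions, A + B = 1 and r₁A + r₂B = -4.
Since r₁ - r₂ = √28: A = (-4 - (1)r₂)/√28 = \frac{1}{2} - \frac{3 \sqrt{7}}{7}, and B = 1 - A = \frac{1}{2} + \frac{3 \sqrt{7}}{7}.
So f(n) = \left(\frac{1}{2} - \frac{3 \sqrt{7}}{7}\right)\left(2 + \sqrt{7}\right)^n + \left(\frac{1}{2} + \frac{3 \sqrt{7}}{7}\right)\left(2 - \sqrt{7}\right)^n.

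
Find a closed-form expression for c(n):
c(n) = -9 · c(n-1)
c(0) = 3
Pure geometric recurrence with ratio -9.
By induction c(n) = c(0) · (-9)^n = 3 \left(-9\right)^{n}.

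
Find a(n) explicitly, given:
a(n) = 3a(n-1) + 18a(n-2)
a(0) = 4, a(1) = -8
Characteristic equation: x² - 3x - 18 = 0, which factors as (x - (-3))(x - (6)) = 0.
Roots r₁ = -3, r₂ = 6 (distinct).
General solution: a(n) = A·(-3)^n + B·(6)^n.
From a(0) = 4: A + B = 4.
From a(1) = -8: -3A + 6B = -8.
Solving: A = \frac{32}{9}, B = \frac{4}{9}.
So a(n) = \frac{32 \left(-3\right)^{n}}{9} + \frac{4 \cdot 6^{n}}{9}.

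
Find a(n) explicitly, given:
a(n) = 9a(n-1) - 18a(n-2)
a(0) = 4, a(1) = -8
Characteristic equation: x² - 9x + 18 = 0, which factors as (x - (6))(x - (3)) = 0.
Roots r₁ = 6, r₂ = 3 (distinct).
General solution: a(n) = A·(6)^n + B·(3)^n.
From a(0) = 4: A + B = 4.
From a(1) = -8: 6A + 3B = -8.
Solving: A = - \frac{20}{3}, B = \frac{32}{3}.
So a(n) = \frac{32 \cdot 3^{n}}{3} - \frac{20 \cdot 6^{n}}{3}.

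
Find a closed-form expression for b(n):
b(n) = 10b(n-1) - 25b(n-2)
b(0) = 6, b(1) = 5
Characteristic equation: x² - 10x + 25 = 0, which is (x - (5))².
Repeated root r = 5.
General solution: b(n) = (A + Bn)·(5)^n.
From b(0) = 6: A = 6.
From b(1) = 5: (A + B)·(5) = 5 ⇒ B = -5.
So b(n) = \left(6 - 5 n\right) \cdot (5)^n.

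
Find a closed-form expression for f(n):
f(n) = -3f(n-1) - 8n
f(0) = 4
First-order linear with linear forcing.
Homogeneous solution: f_h(n) = A·(-3)^n.
Try particular f_p(n) = pn + q. Substituting:
  pn + q = -3(p(n-1) + q) - 8n.
Matching the n-coefficient: p = -3p - 8 ⇒ p = -2.
Matching constants: q = 3p - 3q ⇒ q = - \frac{3}{2}.
General: f(n) = A·(-3)^n - 2 n - \frac{3}{2}.
Apply f(0) = 4: A - \frac{3}{2} = 4 ⇒ A = \frac{11}{2}.
So f(n) = \frac{11 \left(-3\right)^{n}}{2} - 2 n - \frac{3}{2}.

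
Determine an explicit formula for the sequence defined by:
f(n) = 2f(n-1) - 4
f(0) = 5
First-order linear non-homogeneous.
Homogeneous solution: f_h(n) = A·(2)^n.
Try constant particular solution f_p = K: K = 2K - 4 ⇒ K = 4.
General: f(n) = A·(2)^n + 4.
Apply f(0) = 5: A + 4 = 5 ⇒ A = 1.
So f(n) = 2^{n} + 4.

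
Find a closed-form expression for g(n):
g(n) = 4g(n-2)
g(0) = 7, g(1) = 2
Characteristic equation: x² - 4 = 0, which factors as (x - (2))(x - (-2)) = 0.
Roots r₁ = 2, r₂ = -2 (distinct).
General solution: g(n) = A·(2)^n + B·(-2)^n.
From g(0) = 7: A + B = 7.
From g(1) = 2: 2A - 2B = 2.
Solving: A = 4, B = 3.
So g(n) = 3 \left(-2\right)^{n} + 4 \cdot 2^{n}.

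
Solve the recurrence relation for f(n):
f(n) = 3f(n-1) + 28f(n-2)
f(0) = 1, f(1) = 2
Characteristic equation: x² - 3x - 28 = 0, which factors as (x - (7))(x - (-4)) = 0.
Roots r₁ = 7, r₂ = -4 (distinct).
General solution: f(n) = A·(7)^n + B·(-4)^n.
From f(0) = 1: A + B = 1.
From f(1) = 2: 7A - 4B = 2.
Solving: A = \frac{6}{11}, B = \frac{5}{11}.
So f(n) = \frac{5 \left(-4\right)^{n}}{11} + \frac{6 \cdot 7^{n}}{11}.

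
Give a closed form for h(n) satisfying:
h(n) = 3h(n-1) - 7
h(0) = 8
First-order linear non-homogeneous.
Homogeneous solution: h_h(n) = A·(3)^n.
Try constant particular solution h_p = K: K = 3K - 7 ⇒ K = \frac{7}{2}.
General: h(n) = A·(3)^n + \frac{7}{2}.
Apply h(0) = 8: A + \frac{7}{2} = 8 ⇒ A = \frac{9}{2}.
So h(n) = \frac{9 \cdot 3^{n}}{2} + \frac{7}{2}.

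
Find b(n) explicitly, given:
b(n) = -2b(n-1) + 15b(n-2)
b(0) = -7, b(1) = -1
Characteristic equation: x² + 2x - 15 = 0, which factors as (x - (-5))(x - (3)) = 0.
Roots r₁ = -5, r₂ = 3 (distinct).
General solution: b(n) = A·(-5)^n + B·(3)^n.
From b(0) = -7: A + B = -7.
From b(1) = -1: -5A + 3B = -1.
Solving: A = - \frac{5}{2}, B = - \frac{9}{2}.
So b(n) = - \frac{5 \left(-5\right)^{n}}{2} - \frac{9 \cdot 3^{n}}{2}.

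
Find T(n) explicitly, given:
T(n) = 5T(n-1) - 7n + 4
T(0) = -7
First-order linear with linear forcing.
Homogeneous solution: T_h(n) = A·(5)^n.
Try particular T_p(n) = pn + q. Substituting:
  pn + q = 5(p(n-1) + q) - 7n + 4.
Matching the n-coefficient: p = 5p - 7 ⇒ p = \frac{7}{4}.
Matching constants: q = -5p + 5q + 4 ⇒ q = \frac{19}{16}.
General: T(n) = A·(5)^n + \frac{7 n}{4} + \frac{19}{16}.
Apply T(0) = -7: A + \frac{19}{16} = -7 ⇒ A = - \frac{131}{16}.
So T(n) = - \frac{131 \cdot 5^{n}}{16} + \frac{7 n}{4} + \frac{19}{16}.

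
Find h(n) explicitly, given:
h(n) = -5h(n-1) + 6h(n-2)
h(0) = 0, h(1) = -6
Characteristic equation: x² + 5x - 6 = 0, which factors as (x - (-6))(x - (1)) = 0.
Roots r₁ = -6, r₂ = 1 (distinct).
General solution: h(n) = A·(-6)^n + B·(1)^n.
From h(0) = 0: A + B = 0.
From h(1) = -6: -6A + B = -6.
Solving: A = \frac{6}{7}, B = - \frac{6}{7}.
So h(n) = \frac{6 \left(-6\right)^{n}}{7} - \frac{6}{7}.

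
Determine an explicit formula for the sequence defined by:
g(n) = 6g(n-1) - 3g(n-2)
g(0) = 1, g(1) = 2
Characteristic equation: x² - 6x + 3 = 0.
Discriminant Δ = (6)² + 4·(-3) = 24.
Roots r₁,₂ = (6 ± √24)/2, so r₁ = \sqrt{6} + 3, r₂ = 3 - \sqrt{6}.
General solution: g(n) = A·r₁^n + B·r₂^n.
From the initial conditions, A + B = 1 and r₁A + r₂B = 2.
Since r₁ - r₂ = √24: A = (2 - (1)r₂)/√24 = \frac{1}{2} - \frac{\sqrt{6}}{12}, and B = 1 - A = \frac{\sqrt{6}}{12} + \frac{1}{2}.
So g(n) = \left(\frac{1}{2} - \frac{\sqrt{6}}{12}\right)\left(\sqrt{6} + 3\right)^n + \left(\frac{\sqrt{6}}{12} + \frac{1}{2}\right)\left(3 - \sqrt{6}\right)^n.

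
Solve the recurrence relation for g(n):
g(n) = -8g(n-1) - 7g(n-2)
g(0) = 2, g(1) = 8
Characteristic equation: x² + 8x + 7 = 0, which factors as (x - (-1))(x - (-7)) = 0.
Roots r₁ = -1, r₂ = -7 (distinct).
General solution: g(n) = A·(-1)^n + B·(-7)^n.
From g(0) = 2: A + B = 2.
From g(1) = 8: -A - 7B = 8.
Solving: A = \frac{11}{3}, B = - \frac{5}{3}.
So g(n) = \frac{11 \left(-1\right)^{n}}{3} - \frac{5 \left(-7\right)^{n}}{3}.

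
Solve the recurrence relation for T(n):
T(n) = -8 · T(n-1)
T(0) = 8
Pure geometric recurrence with ratio -8.
By induction T(n) = T(0) · (-8)^n = 8 \left(-8\right)^{n}.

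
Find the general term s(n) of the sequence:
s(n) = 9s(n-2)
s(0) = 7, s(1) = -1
Characteristic equation: x² - 9 = 0, which factors as (x - (3))(x - (-3)) = 0.
Roots r₁ = 3, r₂ = -3 (distinct).
General solution: s(n) = A·(3)^n + B·(-3)^n.
From s(0) = 7: A + B = 7.
From s(1) = -1: 3A - 3B = -1.
Solving: A = \frac{10}{3}, B = \frac{11}{3}.
So s(n) = \frac{11 \left(-3\right)^{n}}{3} + \frac{10 \cdot 3^{n}}{3}.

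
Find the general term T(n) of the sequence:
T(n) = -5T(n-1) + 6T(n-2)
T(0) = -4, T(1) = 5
Characteristic equation: x² + 5x - 6 = 0, which factors as (x - (1))(x - (-6)) = 0.
Roots r₁ = 1, r₂ = -6 (distinct).
General solution: T(n) = A·(1)^n + B·(-6)^n.
From T(0) = -4: A + B = -4.
From T(1) = 5: A - 6B = 5.
Solving: A = - \frac{19}{7}, B = - \frac{9}{7}.
So T(n) = - \frac{9 \left(-6\right)^{n}}{7} - \frac{19}{7}.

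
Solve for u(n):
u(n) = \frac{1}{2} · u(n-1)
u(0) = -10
Pure geometric recurrence with ratio \frac{1}{2}.
By induction u(n) = u(0) · (\frac{1}{2})^n = - 10 \cdot 2^{- n}.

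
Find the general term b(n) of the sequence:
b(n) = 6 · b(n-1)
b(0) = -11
Pure geometric recurrence with ratio 6.
By induction b(n) = b(0) · (6)^n = - 11 \cdot 6^{n}.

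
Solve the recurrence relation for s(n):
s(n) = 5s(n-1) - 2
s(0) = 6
First-order linear non-homogeneous.
Homogeneous solution: s_h(n) = A·(5)^n.
Try constant particular solution s_p = K: K = 5K - 2 ⇒ K = \frac{1}{2}.
General: s(n) = A·(5)^n + \frac{1}{2}.
Apply s(0) = 6: A + \frac{1}{2} = 6 ⇒ A = \frac{11}{2}.
So s(n) = \frac{11 \cdot 5^{n}}{2} + \frac{1}{2}.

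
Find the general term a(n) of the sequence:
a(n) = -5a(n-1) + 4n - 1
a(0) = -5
First-order linear with linear forcing.
Homogeneous solution: a_h(n) = A·(-5)^n.
Try particular a_p(n) = pn + q. Substituting:
  pn + q = -5(p(n-1) + q) + 4n - 1.
Matching the n-coefficient: p = -5p + 4 ⇒ p = \frac{2}{3}.
Matching constants: q = 5p - 5q - 1 ⇒ q = \frac{7}{18}.
General: a(n) = A·(-5)^n + \frac{2 n}{3} + \frac{7}{18}.
Apply a(0) = -5: A + \frac{7}{18} = -5 ⇒ A = - \frac{97}{18}.
So a(n) = - \frac{97 \left(-5\right)^{n}}{18} + \frac{2 n}{3} + \frac{7}{18}.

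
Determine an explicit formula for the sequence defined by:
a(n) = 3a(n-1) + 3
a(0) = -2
First-order linear non-homogeneous.
Homogeneous solution: a_h(n) = A·(3)^n.
Try constant particular solution a_p = K: K = 3K + 3 ⇒ K = - \frac{3}{2}.
General: a(n) = A·(3)^n - \frac{3}{2}.
Apply a(0) = -2: A - \frac{3}{2} = -2 ⇒ A = - \frac{1}{2}.
So a(n) = - \frac{3^{n}}{2} - \frac{3}{2}.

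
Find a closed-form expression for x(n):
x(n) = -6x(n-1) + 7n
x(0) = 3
First-order linear with linear forcing.
Homogeneous solution: x_h(n) = A·(-6)^n.
Try particular x_p(n) = pn + q. Substituting:
  pn + q = -6(p(n-1) + q) + 7n.
Matching the n-coefficient: p = -6p + 7 ⇒ p = 1.
Matching constants: q = 6p - 6q ⇒ q = \frac{6}{7}.
General: x(n) = A·(-6)^n + n + \frac{6}{7}.
Apply x(0) = 3: A + \frac{6}{7} = 3 ⇒ A = \frac{15}{7}.
So x(n) = \frac{15 \left(-6\right)^{n}}{7} + n + \frac{6}{7}.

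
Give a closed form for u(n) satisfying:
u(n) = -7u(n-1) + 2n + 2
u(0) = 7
First-order linear with linear forcing.
Homogeneous solution: u_h(n) = A·(-7)^n.
Try particular u_p(n) = pn + q. Substituting:
  pn + q = -7(p(n-1) + q) + 2n + 2.
Matching the n-coefficient: p = -7p + 2 ⇒ p = \frac{1}{4}.
Matching constants: q = 7p - 7q + 2 ⇒ q = \frac{15}{32}.
General: u(n) = A·(-7)^n + \frac{n}{4} + \frac{15}{32}.
Apply u(0) = 7: A + \frac{15}{32} = 7 ⇒ A = \frac{209}{32}.
So u(n) = \frac{209 \left(-7\right)^{n}}{32} + \frac{n}{4} + \frac{15}{32}.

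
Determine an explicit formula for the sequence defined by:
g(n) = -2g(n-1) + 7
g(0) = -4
First-order linear non-homogeneous.
Homogeneous solution: g_h(n) = A·(-2)^n.
Try constant particular solution g_p = K: K = -2K + 7 ⇒ K = \frac{7}{3}.
General: g(n) = A·(-2)^n + \frac{7}{3}.
Apply g(0) = -4: A + \frac{7}{3} = -4 ⇒ A = - \frac{19}{3}.
So g(n) = \frac{7}{3} - \frac{19 \left(-2\right)^{n}}{3}.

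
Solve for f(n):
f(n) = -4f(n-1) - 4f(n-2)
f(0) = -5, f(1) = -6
Characteristic equation: x² + 4x + 4 = 0, which is (x - (-2))².
Repeated root r = -2.
General solution: f(n) = (A + Bn)·(-2)^n.
From f(0) = -5: A = -5.
From f(1) = -6: (A + B)·(-2) = -6 ⇒ B = 8.
So f(n) = \left(8 n - 5\right) \cdot (-2)^n.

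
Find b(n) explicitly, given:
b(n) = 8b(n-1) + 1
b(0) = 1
First-order linear non-homogeneous.
Homogeneous solution: b_h(n) = A·(8)^n.
Try constant particular solution b_p = K: K = 8K + 1 ⇒ K = - \frac{1}{7}.
General: b(n) = A·(8)^n - \frac{1}{7}.
Apply b(0) = 1: A - \frac{1}{7} = 1 ⇒ A = \frac{8}{7}.
So b(n) = \frac{8 \cdot 8^{n}}{7} - \frac{1}{7}.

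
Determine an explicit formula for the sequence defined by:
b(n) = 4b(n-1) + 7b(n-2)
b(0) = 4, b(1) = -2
Characteristic equation: x² - 4x - 7 = 0.
Discriminant Δ = (4)² + 4·(7) = 44.
Roots r₁,₂ = (4 ± √44)/2, so r₁ = 2 + \sqrt{11}, r₂ = 2 - \sqrt{11}.
General solution: b(n) = A·r₁^n + B·r₂^n.
From the initial conditions, A + B = 4 and r₁A + r₂B = -2.
Since r₁ - r₂ = √44: A = (-2 - (4)r₂)/√44 = 2 - \frac{5 \sqrt{11}}{11}, and B = 4 - A = \frac{5 \sqrt{11}}{11} + 2.
So b(n) = \left(2 - \frac{5 \sqrt{11}}{11}\right)\left(2 + \sqrt{11}\right)^n + \left(\frac{5 \sqrt{11}}{11} + 2\right)\left(2 - \sqrt{11}\right)^n.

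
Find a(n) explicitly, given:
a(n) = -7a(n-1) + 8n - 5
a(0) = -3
First-order linear with linear forcing.
Homogeneous solution: a_h(n) = A·(-7)^n.
Try particular a_p(n) = pn + q. Substituting:
  pn + q = -7(p(n-1) + q) + 8n - 5.
Matching the n-coefficient: p = -7p + 8 ⇒ p = 1.
Matching constants: q = 7p - 7q - 5 ⇒ q = \frac{1}{4}.
General: a(n) = A·(-7)^n + n + \frac{1}{4}.
Apply a(0) = -3: A + \frac{1}{4} = -3 ⇒ A = - \frac{13}{4}.
So a(n) = - \frac{13 \left(-7\right)^{n}}{4} + n + \frac{1}{4}.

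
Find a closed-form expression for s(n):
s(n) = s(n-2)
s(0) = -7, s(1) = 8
Characteristic equation: x² - 1 = 0, which factors as (x - (1))(x - (-1)) = 0.
Roots r₁ = 1, r₂ = -1 (distinct).
General solution: s(n) = A·(1)^n + B·(-1)^n.
From s(0) = -7: A + B = -7.
From s(1) = 8: A - B = 8.
Solving: A = \frac{1}{2}, B = - \frac{15}{2}.
So s(n) = \frac{1}{2} - \frac{15 \left(-1\right)^{n}}{2}.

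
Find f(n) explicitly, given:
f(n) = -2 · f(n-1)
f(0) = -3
Pure geometric recurrence with ratio -2.
By induction f(n) = f(0) · (-2)^n = - 3 \left(-2\right)^{n}.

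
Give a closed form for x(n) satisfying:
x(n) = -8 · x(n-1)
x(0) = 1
Pure geometric recurrence with ratio -8.
By induction x(n) = x(0) · (-8)^n = \left(-8\right)^{n}.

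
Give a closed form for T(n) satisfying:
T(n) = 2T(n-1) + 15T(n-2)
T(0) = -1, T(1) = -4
Characteristic equation: x² - 2x - 15 = 0, which factors as (x - (-3))(x - (5)) = 0.
Roots r₁ = -3, r₂ = 5 (distinct).
General solution: T(n) = A·(-3)^n + B·(5)^n.
From T(0) = -1: A + B = -1.
From T(1) = -4: -3A + 5B = -4.
Solving: A = - \frac{1}{8}, B = - \frac{7}{8}.
So T(n) = - \frac{\left(-3\right)^{n}}{8} - \frac{7 \cdot 5^{n}}{8}.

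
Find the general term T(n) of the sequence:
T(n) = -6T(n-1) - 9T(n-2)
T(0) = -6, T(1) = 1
Characteristic equation: x² + 6x + 9 = 0, which is (x - (-3))².
Repeated root r = -3.
General solution: T(n) = (A + Bn)·(-3)^n.
From T(0) = -6: A = -6.
From T(1) = 1: (A + B)·(-3) = 1 ⇒ B = \frac{17}{3}.
So T(n) = \left(\frac{17 n}{3} - 6\right) \cdot (-3)^n.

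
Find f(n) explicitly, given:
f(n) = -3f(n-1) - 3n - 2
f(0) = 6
First-order linear with linear forcing.
Homogeneous solution: f_h(n) = A·(-3)^n.
Try particular f_p(n) = pn + q. Substituting:
  pn + q = -3(p(n-1) + q) - 3n - 2.
Matching the n-coefficient: p = -3p - 3 ⇒ p = - \frac{3}{4}.
Matching constants: q = 3p - 3q - 2 ⇒ q = - \frac{17}{16}.
General: f(n) = A·(-3)^n - \frac{3 n}{4} - \frac{17}{16}.
Apply f(0) = 6: A - \frac{17}{16} = 6 ⇒ A = \frac{113}{16}.
So f(n) = \frac{113 \left(-3\right)^{n}}{16} - \frac{3 n}{4} - \frac{17}{16}.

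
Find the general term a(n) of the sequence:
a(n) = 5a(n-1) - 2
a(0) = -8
First-order linear non-homogeneous.
Homogeneous solution: a_h(n) = A·(5)^n.
Try constant particular solution a_p = K: K = 5K - 2 ⇒ K = \frac{1}{2}.
General: a(n) = A·(5)^n + \frac{1}{2}.
Apply a(0) = -8: A + \frac{1}{2} = -8 ⇒ A = - \frac{17}{2}.
So a(n) = \frac{1}{2} - \frac{17 \cdot 5^{n}}{2}.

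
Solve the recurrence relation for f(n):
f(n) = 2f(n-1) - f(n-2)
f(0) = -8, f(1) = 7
Characteristic equation: x² - 2x + 1 = 0, which is (x - (1))².
Repeated root r = 1.
General solution: f(n) = (A + Bn)·(1)^n.
From f(0) = -8: A = -8.
From f(1) = 7: (A + B)·(1) = 7 ⇒ B = 15.
So f(n) = \left(15 n - 8\right) \cdot (1)^n.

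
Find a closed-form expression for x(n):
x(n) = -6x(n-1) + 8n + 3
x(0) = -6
First-order linear with linear forcing.
Homogeneous solution: x_h(n) = A·(-6)^n.
Try particular x_p(n) = pn + q. Substituting:
  pn + q = -6(p(n-1) + q) + 8n + 3.
Matching the n-coefficient: p = -6p + 8 ⇒ p = \frac{8}{7}.
Matching constants: q = 6p - 6q + 3 ⇒ q = \frac{69}{49}.
General: x(n) = A·(-6)^n + \frac{8 n}{7} + \frac{69}{49}.
Apply x(0) = -6: A + \frac{69}{49} = -6 ⇒ A = - \frac{363}{49}.
So x(n) = - \frac{363 \left(-6\right)^{n}}{49} + \frac{8 n}{7} + \frac{69}{49}.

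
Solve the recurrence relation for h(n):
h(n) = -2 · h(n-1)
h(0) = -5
Pure geometric recurrence with ratio -2.
By induction h(n) = h(0) · (-2)^n = - 5 \left(-2\right)^{n}.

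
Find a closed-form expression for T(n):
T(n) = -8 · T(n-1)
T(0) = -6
Pure geometric recurrence with ratio -8.
By induction T(n) = T(0) · (-8)^n = - 6 \left(-8\right)^{n}.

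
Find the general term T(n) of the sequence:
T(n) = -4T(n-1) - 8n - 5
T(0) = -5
First-order linear with linear forcing.
Homogeneous solution: T_h(n) = A·(-4)^n.
Try particular T_p(n) = pn + q. Substituting:
  pn + q = -4(p(n-1) + q) - 8n - 5.
Matching the n-coefficient: p = -4p - 8 ⇒ p = - \frac{8}{5}.
Matching constants: q = 4p - 4q - 5 ⇒ q = - \frac{57}{25}.
General: T(n) = A·(-4)^n - \frac{8 n}{5} - \frac{57}{25}.
Apply T(0) = -5: A - \frac{57}{25} = -5 ⇒ A = - \frac{68}{25}.
So T(n) = - \frac{68 \left(-4\right)^{n}}{25} - \frac{8 n}{5} - \frac{57}{25}.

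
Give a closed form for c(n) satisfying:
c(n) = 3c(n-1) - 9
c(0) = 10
First-order linear non-homogeneous.
Homogeneous solution: c_h(n) = A·(3)^n.
Try constant particular solution c_p = K: K = 3K - 9 ⇒ K = \frac{9}{2}.
General: c(n) = A·(3)^n + \frac{9}{2}.
Apply c(0) = 10: A + \frac{9}{2} = 10 ⇒ A = \frac{11}{2}.
So c(n) = \frac{11 \cdot 3^{n}}{2} + \frac{9}{2}.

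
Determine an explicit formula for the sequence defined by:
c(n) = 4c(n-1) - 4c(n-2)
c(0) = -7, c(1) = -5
Characteristic equation: x² - 4x + 4 = 0, which is (x - (2))².
Repeated root r = 2.
General solution: c(n) = (A + Bn)·(2)^n.
From c(0) = -7: A = -7.
From c(1) = -5: (A + B)·(2) = -5 ⇒ B = \frac{9}{2}.
So c(n) = \left(\frac{9 n}{2} - 7\right) \cdot (2)^n.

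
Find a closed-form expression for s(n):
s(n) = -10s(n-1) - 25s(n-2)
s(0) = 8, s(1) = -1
Characteristic equation: x² + 10x + 25 = 0, which is (x - (-5))².
Repeated root r = -5.
General solution: s(n) = (A + Bn)·(-5)^n.
From s(0) = 8: A = 8.
From s(1) = -1: (A + B)·(-5) = -1 ⇒ B = - \frac{39}{5}.
So s(n) = \left(8 - \frac{39 n}{5}\right) \cdot (-5)^n.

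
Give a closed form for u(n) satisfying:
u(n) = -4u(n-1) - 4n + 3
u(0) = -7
First-order linear with linear forcing.
Homogeneous solution: u_h(n) = A·(-4)^n.
Try particular u_p(n) = pn + q. Substituting:
  pn + q = -4(p(n-1) + q) - 4n + 3.
Matching the n-coefficient: p = -4p - 4 ⇒ p = - \frac{4}{5}.
Matching constants: q = 4p - 4q + 3 ⇒ q = - \frac{1}{25}.
General: u(n) = A·(-4)^n - \frac{4 n}{5} - \frac{1}{25}.
Apply u(0) = -7: A - \frac{1}{25} = -7 ⇒ A = - \frac{174}{25}.
So u(n) = - \frac{174 \left(-4\right)^{n}}{25} - \frac{4 n}{5} - \frac{1}{25}.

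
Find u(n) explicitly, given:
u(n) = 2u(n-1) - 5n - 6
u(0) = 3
First-order linear with linear forcing.
Homogeneous solution: u_h(n) = A·(2)^n.
Try particular u_p(n) = pn + q. Substituting:
  pn + q = 2(p(n-1) + q) - 5n - 6.
Matching the n-coefficient: p = 2p - 5 ⇒ p = 5.
Matching constants: q = -2p + 2q - 6 ⇒ q = 16.
General: u(n) = A·(2)^n + 5 n + 16.
Apply u(0) = 3: A + 16 = 3 ⇒ A = -13.
So u(n) = - 13 \cdot 2^{n} + 5 n + 16.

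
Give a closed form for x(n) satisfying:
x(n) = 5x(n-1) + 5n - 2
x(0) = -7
First-order linear with linear forcing.
Homogeneous solution: x_h(n) = A·(5)^n.
Try particular x_p(n) = pn + q. Substituting:
  pn + q = 5(p(n-1) + q) + 5n - 2.
Matching the n-coefficient: p = 5p + 5 ⇒ p = - \frac{5}{4}.
Matching constants: q = -5p + 5q - 2 ⇒ q = - \frac{17}{16}.
General: x(n) = A·(5)^n - \frac{5 n}{4} - \frac{17}{16}.
Apply x(0) = -7: A - \frac{17}{16} = -7 ⇒ A = - \frac{95}{16}.
So x(n) = - \frac{95 \cdot 5^{n}}{16} - \frac{5 n}{4} - \frac{17}{16}.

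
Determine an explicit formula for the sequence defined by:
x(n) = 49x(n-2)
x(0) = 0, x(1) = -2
Characteristic equation: x² - 49 = 0, which factors as (x - (7))(x - (-7)) = 0.
Roots r₁ = 7, r₂ = -7 (distinct).
General solution: x(n) = A·(7)^n + B·(-7)^n.
From x(0) = 0: A + B = 0.
From x(1) = -2: 7A - 7B = -2.
Solving: A = - \frac{1}{7}, B = \frac{1}{7}.
So x(n) = \frac{\left(-7\right)^{n}}{7} - \frac{7^{n}}{7}.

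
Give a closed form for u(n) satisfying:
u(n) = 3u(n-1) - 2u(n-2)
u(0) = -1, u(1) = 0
Characteristic equation: x² - 3x + 2 = 0, which factors as (x - (1))(x - (2)) = 0.
Roots r₁ = 1, r₂ = 2 (distinct).
General solution: u(n) = A·(1)^n + B·(2)^n.
From u(0) = -1: A + B = -1.
From u(1) = 0: A + 2B = 0.
Solving: A = -2, B = 1.
So u(n) = 2^{n} - 2.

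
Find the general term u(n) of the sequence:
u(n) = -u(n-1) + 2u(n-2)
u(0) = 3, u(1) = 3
Characteristic equation: x² + x - 2 = 0, which factors as (x - (-2))(x - (1)) = 0.
Roots r₁ = -2, r₂ = 1 (distinct).
General solution: u(n) = A·(-2)^n + B·(1)^n.
From u(0) = 3: A + B = 3.
From u(1) = 3: -2A + B = 3.
Solving: A = 0, B = 3.
So u(n) = 3.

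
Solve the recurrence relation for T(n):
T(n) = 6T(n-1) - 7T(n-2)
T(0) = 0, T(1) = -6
Characteristic equation: x² - 6x + 7 = 0.
Discriminant Δ = (6)² + 4·(-7) = 8.
Roots r₁,₂ = (6 ± √8)/2, so r₁ = \sqrt{2} + 3, r₂ = 3 - \sqrt{2}.
General solution: T(n) = A·r₁^n + B·r₂^n.
From the initial conditions, A + B = 0 and r₁A + r₂B = -6.
Since r₁ - r₂ = √8: A = (-6 - (0)r₂)/√8 = - \frac{3 \sqrt{2}}{2}, and B = 0 - A = \frac{3 \sqrt{2}}{2}.
So T(n) = \left(- \frac{3 \sqrt{2}}{2}\right)\left(\sqrt{2} + 3\right)^n + \left(\frac{3 \sqrt{2}}{2}\right)\left(3 - \sqrt{2}\right)^n.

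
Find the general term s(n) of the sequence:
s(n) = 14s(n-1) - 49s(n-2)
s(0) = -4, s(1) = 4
Characteristic equation: x² - 14x + 49 = 0, which is (x - (7))².
Repeated root r = 7.
General solution: s(n) = (A + Bn)·(7)^n.
From s(0) = -4: A = -4.
From s(1) = 4: (A + B)·(7) = 4 ⇒ B = \frac{32}{7}.
So s(n) = \left(\frac{32 n}{7} - 4\right) \cdot (7)^n.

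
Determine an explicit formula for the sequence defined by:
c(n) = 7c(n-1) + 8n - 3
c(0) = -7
First-order linear with linear forcing.
Homogeneous solution: c_h(n) = A·(7)^n.
Try particular c_p(n) = pn + q. Substituting:
  pn + q = 7(p(n-1) + q) + 8n - 3.
Matching the n-coefficient: p = 7p + 8 ⇒ p = - \frac{4}{3}.
Matching constants: q = -7p + 7q - 3 ⇒ q = - \frac{19}{18}.
General: c(n) = A·(7)^n - \frac{4 n}{3} - \frac{19}{18}.
Apply c(0) = -7: A - \frac{19}{18} = -7 ⇒ A = - \frac{107}{18}.
So c(n) = - \frac{107 \cdot 7^{n}}{18} - \frac{4 n}{3} - \frac{19}{18}.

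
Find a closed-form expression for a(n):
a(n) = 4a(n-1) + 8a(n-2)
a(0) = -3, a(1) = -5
Characteristic equation: x² - 4x - 8 = 0.
Discriminant Δ = (4)² + 4·(8) = 48.
Roots r₁,₂ = (4 ± √48)/2, so r₁ = 2 + 2 \sqrt{3}, r₂ = 2 - 2 \sqrt{3}.
General solution: a(n) = A·r₁^n + B·r₂^n.
From the initial conditions, A + B = -3 and r₁A + r₂B = -5.
Since r₁ - r₂ = √48: A = (-5 - (-3)r₂)/√48 = - \frac{3}{2} + \frac{\sqrt{3}}{12}, and B = -3 - A = - \frac{3}{2} - \frac{\sqrt{3}}{12}.
So a(n) = \left(- \frac{3}{2} + \frac{\sqrt{3}}{12}\right)\left(2 + 2 \sqrt{3}\right)^n + \left(- \frac{3}{2} - \frac{\sqrt{3}}{12}\right)\left(2 - 2 \sqrt{3}\right)^n.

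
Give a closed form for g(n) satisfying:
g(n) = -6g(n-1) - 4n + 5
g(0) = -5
First-order linear with linear forcing.
Homogeneous solution: g_h(n) = A·(-6)^n.
Try particular g_p(n) = pn + q. Substituting:
  pn + q = -6(p(n-1) + q) - 4n + 5.
Matching the n-coefficient: p = -6p - 4 ⇒ p = - \frac{4}{7}.
Matching constants: q = 6p - 6q + 5 ⇒ q = \frac{11}{49}.
General: g(n) = A·(-6)^n - \frac{4 n}{7} + \frac{11}{49}.
Apply g(0) = -5: A + \frac{11}{49} = -5 ⇒ A = - \frac{256}{49}.
So g(n) = - \frac{256 \left(-6\right)^{n}}{49} - \frac{4 n}{7} + \frac{11}{49}.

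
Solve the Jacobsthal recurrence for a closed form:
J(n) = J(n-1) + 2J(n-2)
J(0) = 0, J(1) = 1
This is the Jacobsthal sequence.
Characteristic equation: x² - x - 2 = 0; roots r₁ = 2, r₂ = -1.
General: J(n) = A·r₁^n + B·r₂^n. Solving with J(0)=0, J(1)=1 gives A = \frac{1}{3}, B = - \frac{1}{3}.
So J(n) = - \frac{\left(-1\right)^{n}}{3} + \frac{2^{n}}{3}.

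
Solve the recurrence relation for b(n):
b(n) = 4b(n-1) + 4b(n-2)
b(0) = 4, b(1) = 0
Characteristic equation: x² - 4x - 4 = 0.
Discriminant Δ = (4)² + 4·(4) = 32.
Roots r₁,₂ = (4 ± √32)/2, so r₁ = 2 + 2 \sqrt{2}, r₂ = 2 - 2 \sqrt{2}.
General solution: b(n) = A·r₁^n + B·r₂^n.
From the initial conditions, A + B = 4 and r₁A + r₂B = 0.
Since r₁ - r₂ = √32: A = (0 - (4)r₂)/√32 = 2 - \sqrt{2}, and B = 4 - A = \sqrt{2} + 2.
So b(n) = \left(2 - \sqrt{2}\right)\left(2 + 2 \sqrt{2}\right)^n + \left(\sqrt{2} + 2\right)\left(2 - 2 \sqrt{2}\right)^n.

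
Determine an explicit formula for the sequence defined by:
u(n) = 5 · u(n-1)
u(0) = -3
Pure geometric recurrence with ratio 5.
By induction u(n) = u(0) · (5)^n = - 3 \cdot 5^{n}.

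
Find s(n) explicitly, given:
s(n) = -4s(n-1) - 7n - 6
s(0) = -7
First-order linear with linear forcing.
Homogeneous solution: s_h(n) = A·(-4)^n.
Try particular s_p(n) = pn + q. Substituting:
  pn + q = -4(p(n-1) + q) - 7n - 6.
Matching the n-coefficient: p = -4p - 7 ⇒ p = - \frac{7}{5}.
Matching constants: q = 4p - 4q - 6 ⇒ q = - \frac{58}{25}.
General: s(n) = A·(-4)^n - \frac{7 n}{5} - \frac{58}{25}.
Apply s(0) = -7: A - \frac{58}{25} = -7 ⇒ A = - \frac{117}{25}.
So s(n) = - \frac{117 \left(-4\right)^{n}}{25} - \frac{7 n}{5} - \frac{58}{25}.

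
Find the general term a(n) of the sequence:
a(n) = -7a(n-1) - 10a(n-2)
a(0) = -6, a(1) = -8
Characteristic equation: x² + 7x + 10 = 0, which factors as (x - (-2))(x - (-5)) = 0.
Roots r₁ = -2, r₂ = -5 (distinct).
General solution: a(n) = A·(-2)^n + B·(-5)^n.
From a(0) = -6: A + B = -6.
From a(1) = -8: -2A - 5B = -8.
Solving: A = - \frac{38}{3}, B = \frac{20}{3}.
So a(n) = - \frac{38 \left(-2\right)^{n}}{3} + \frac{20 \left(-5\right)^{n}}{3}.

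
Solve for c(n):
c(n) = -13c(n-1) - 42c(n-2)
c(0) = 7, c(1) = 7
Characteristic equation: x² + 13x + 42 = 0, which factors as (x - (-7))(x - (-6)) = 0.
Roots r₁ = -7, r₂ = -6 (distinct).
General solution: c(n) = A·(-7)^n + B·(-6)^n.
From c(0) = 7: A + B = 7.
From c(1) = 7: -7A - 6B = 7.
Solving: A = -49, B = 56.
So c(n) = 56 \left(-6\right)^{n} - 49 \left(-7\right)^{n}.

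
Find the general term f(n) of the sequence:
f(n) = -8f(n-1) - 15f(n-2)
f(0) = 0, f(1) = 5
Characteristic equation: x² + 8x + 15 = 0, which factors as (x - (-3))(x - (-5)) = 0.
Roots r₁ = -3, r₂ = -5 (distinct).
General solution: f(n) = A·(-3)^n + B·(-5)^n.
From f(0) = 0: A + B = 0.
From f(1) = 5: -3A - 5B = 5.
Solving: A = \frac{5}{2}, B = - \frac{5}{2}.
So f(n) = \frac{5 \left(-3\right)^{n}}{2} - \frac{5 \left(-5\right)^{n}}{2}.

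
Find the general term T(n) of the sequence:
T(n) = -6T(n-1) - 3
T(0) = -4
First-order linear non-homogeneous.
Homogeneous solution: T_h(n) = A·(-6)^n.
Try constant particular solution T_p = K: K = -6K - 3 ⇒ K = - \frac{3}{7}.
General: T(n) = A·(-6)^n - \frac{3}{7}.
Apply T(0) = -4: A - \frac{3}{7} = -4 ⇒ A = - \frac{25}{7}.
So T(n) = - \frac{25 \left(-6\right)^{n}}{7} - \frac{3}{7}.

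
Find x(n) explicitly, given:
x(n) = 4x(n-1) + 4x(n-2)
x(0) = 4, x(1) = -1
Characteristic equation: x² - 4x - 4 = 0.
Discriminant Δ = (4)² + 4·(4) = 32.
Roots r₁,₂ = (4 ± √32)/2, so r₁ = 2 + 2 \sqrt{2}, r₂ = 2 - 2 \sqrt{2}.
General solution: x(n) = A·r₁^n + B·r₂^n.
From the initial conditions, A + B = 4 and r₁A + r₂B = -1.
Since r₁ - r₂ = √32: A = (-1 - (4)r₂)/√32 = 2 - \frac{9 \sqrt{2}}{8}, and B = 4 - A = \frac{9 \sqrt{2}}{8} + 2.
So x(n) = \left(2 - \frac{9 \sqrt{2}}{8}\right)\left(2 + 2 \sqrt{2}\right)^n + \left(\frac{9 \sqrt{2}}{8} + 2\right)\left(2 - 2 \sqrt{2}\right)^n.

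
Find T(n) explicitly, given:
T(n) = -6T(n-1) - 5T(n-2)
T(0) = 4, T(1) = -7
Characteristic equation: x² + 6x + 5 = 0, which factors as (x - (-1))(x - (-5)) = 0.
Roots r₁ = -1, r₂ = -5 (distinct).
General solution: T(n) = A·(-1)^n + B·(-5)^n.
From T(0) = 4: A + B = 4.
From T(1) = -7: -A - 5B = -7.
Solving: A = \frac{13}{4}, B = \frac{3}{4}.
So T(n) = \frac{13 \left(-1\right)^{n}}{4} + \frac{3 \left(-5\right)^{n}}{4}.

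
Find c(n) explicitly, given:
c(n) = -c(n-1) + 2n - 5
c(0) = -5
First-order linear with linear forcing.
Homogeneous solution: c_h(n) = A·(-1)^n.
Try particular c_p(n) = pn + q. Substituting:
  pn + q = -(p(n-1) + q) + 2n - 5.
Matching the n-coefficient: p = -p + 2 ⇒ p = 1.
Matching constants: q = p - q - 5 ⇒ q = -2.
General: c(n) = A·(-1)^n + n - 2.
Apply c(0) = -5: A - 2 = -5 ⇒ A = -3.
So c(n) = - 3 \left(-1\right)^{n} + n - 2.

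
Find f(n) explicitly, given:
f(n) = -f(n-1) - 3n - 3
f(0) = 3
First-order linear with linear forcing.
Homogeneous solution: f_h(n) = A·(-1)^n.
Try particular f_p(n) = pn + q. Substituting:
  pn + q = -(p(n-1) + q) - 3n - 3.
Matching the n-coefficient: p = -p - 3 ⇒ p = - \frac{3}{2}.
Matching constants: q = p - q - 3 ⇒ q = - \frac{9}{4}.
General: f(n) = A·(-1)^n - \frac{3 n}{2} - \frac{9}{4}.
Apply f(0) = 3: A - \frac{9}{4} = 3 ⇒ A = \frac{21}{4}.
So f(n) = \frac{21 \left(-1\right)^{n}}{4} - \frac{3 n}{2} - \frac{9}{4}.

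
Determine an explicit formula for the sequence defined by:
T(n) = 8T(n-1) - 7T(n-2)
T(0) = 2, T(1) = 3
Characteristic equation: x² - 8x + 7 = 0, which factors as (x - (1))(x - (7)) = 0.
Roots r₁ = 1, r₂ = 7 (distinct).
General solution: T(n) = A·(1)^n + B·(7)^n.
From T(0) = 2: A + B = 2.
From T(1) = 3: A + 7B = 3.
Solving: A = \frac{11}{6}, B = \frac{1}{6}.
So T(n) = \frac{7^{n}}{6} + \frac{11}{6}.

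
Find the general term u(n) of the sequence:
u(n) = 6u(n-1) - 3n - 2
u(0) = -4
First-order linear with linear forcing.
Homogeneous solution: u_h(n) = A·(6)^n.
Try particular u_p(n) = pn + q. Substituting:
  pn + q = 6(p(n-1) + q) - 3n - 2.
Matching the n-coefficient: p = 6p - 3 ⇒ p = \frac{3}{5}.
Matching constants: q = -6p + 6q - 2 ⇒ q = \frac{28}{25}.
General: u(n) = A·(6)^n + \frac{3 n}{5} + \frac{28}{25}.
Apply u(0) = -4: A + \frac{28}{25} = -4 ⇒ A = - \frac{128}{25}.
So u(n) = - \frac{128 \cdot 6^{n}}{25} + \frac{3 n}{5} + \frac{28}{25}.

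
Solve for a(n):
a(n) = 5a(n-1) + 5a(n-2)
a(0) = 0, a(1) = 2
Characteristic equation: x² - 5x - 5 = 0.
Discriminant Δ = (5)² + 4·(5) = 45.
Roots r₁,₂ = (5 ± √45)/2, so r₁ = \frac{5}{2} + \frac{3 \sqrt{5}}{2}, r₂ = \frac{5}{2} - \frac{3 \sqrt{5}}{2}.
General solution: a(n) = A·r₁^n + B·r₂^n.
From the initial conditions, A + B = 0 and r₁A + r₂B = 2.
Since r₁ - r₂ = √45: A = (2 - (0)r₂)/√45 = \frac{2 \sqrt{5}}{15}, and B = 0 - A = - \frac{2 \sqrt{5}}{15}.
So a(n) = \left(\frac{2 \sqrt{5}}{15}\right)\left(\frac{5}{2} + \frac{3 \sqrt{5}}{2}\right)^n + \left(- \frac{2 \sqrt{5}}{15}\right)\left(\frac{5}{2} - \frac{3 \sqrt{5}}{2}\right)^n.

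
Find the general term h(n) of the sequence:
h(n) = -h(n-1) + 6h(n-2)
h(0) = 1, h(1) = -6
Characteristic equation: x² + x - 6 = 0, which factors as (x - (2))(x - (-3)) = 0.
Roots r₁ = 2, r₂ = -3 (distinct).
General solution: h(n) = A·(2)^n + B·(-3)^n.
From h(0) = 1: A + B = 1.
From h(1) = -6: 2A - 3B = -6.
Solving: A = - \frac{3}{5}, B = \frac{8}{5}.
So h(n) = \frac{8 \left(-3\right)^{n}}{5} - \frac{3 \cdot 2^{n}}{5}.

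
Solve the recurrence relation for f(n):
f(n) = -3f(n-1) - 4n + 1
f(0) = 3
First-order linear with linear forcing.
Homogeneous solution: f_h(n) = A·(-3)^n.
Try particular f_p(n) = pn + q. Substituting:
  pn + q = -3(p(n-1) + q) - 4n + 1.
Matching the n-coefficient: p = -3p - 4 ⇒ p = -1.
Matching constants: q = 3p - 3q + 1 ⇒ q = - \frac{1}{2}.
General: f(n) = A·(-3)^n - n - \frac{1}{2}.
Apply f(0) = 3: A - \frac{1}{2} = 3 ⇒ A = \frac{7}{2}.
So f(n) = \frac{7 \left(-3\right)^{n}}{2} - n - \frac{1}{2}.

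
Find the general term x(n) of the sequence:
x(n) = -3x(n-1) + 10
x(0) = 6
First-order linear non-homogeneous.
Homogeneous solution: x_h(n) = A·(-3)^n.
Try constant particular solution x_p = K: K = -3K + 10 ⇒ K = \frac{5}{2}.
General: x(n) = A·(-3)^n + \frac{5}{2}.
Apply x(0) = 6: A + \frac{5}{2} = 6 ⇒ A = \frac{7}{2}.
So x(n) = \frac{7 \left(-3\right)^{n}}{2} + \frac{5}{2}.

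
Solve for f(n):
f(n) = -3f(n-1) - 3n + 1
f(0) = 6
First-order linear with linear forcing.
Homogeneous solution: f_h(n) = A·(-3)^n.
Try particular f_p(n) = pn + q. Substituting:
  pn + q = -3(p(n-1) + q) - 3n + 1.
Matching the n-coefficient: p = -3p - 3 ⇒ p = - \frac{3}{4}.
Matching constants: q = 3p - 3q + 1 ⇒ q = - \frac{5}{16}.
General: f(n) = A·(-3)^n - \frac{3 n}{4} - \frac{5}{16}.
Apply f(0) = 6: A - \frac{5}{16} = 6 ⇒ A = \frac{101}{16}.
So f(n) = \frac{101 \left(-3\right)^{n}}{16} - \frac{3 n}{4} - \frac{5}{16}.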